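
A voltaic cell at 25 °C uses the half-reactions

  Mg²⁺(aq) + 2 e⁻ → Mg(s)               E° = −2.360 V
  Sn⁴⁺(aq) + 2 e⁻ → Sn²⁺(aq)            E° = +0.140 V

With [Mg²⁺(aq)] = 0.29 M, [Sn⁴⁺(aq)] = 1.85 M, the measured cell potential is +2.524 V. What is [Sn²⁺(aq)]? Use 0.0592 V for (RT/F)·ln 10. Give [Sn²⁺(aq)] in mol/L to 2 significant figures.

0.99 M

The Sn⁴⁺/Sn²⁺ couple has the larger reduction potential, so it is the cathode: E°cell = +0.140 − (−2.360) = +2.500 V and n = 2.
Since E = E° − (0.0592/n)·log Q, log Q = n(E° − E)/0.0592 = −0.811.
The balanced reaction is Sn⁴⁺(aq) + Mg(s) → Sn²⁺(aq) + Mg²⁺(aq), so Q = ([Sn²⁺(aq)]·[Mg²⁺(aq)]) / [Sn⁴⁺(aq)].
Solving for the unknown gives log [Sn²⁺(aq)] = −0.006, so [Sn²⁺(aq)] ≈ 0.99 M.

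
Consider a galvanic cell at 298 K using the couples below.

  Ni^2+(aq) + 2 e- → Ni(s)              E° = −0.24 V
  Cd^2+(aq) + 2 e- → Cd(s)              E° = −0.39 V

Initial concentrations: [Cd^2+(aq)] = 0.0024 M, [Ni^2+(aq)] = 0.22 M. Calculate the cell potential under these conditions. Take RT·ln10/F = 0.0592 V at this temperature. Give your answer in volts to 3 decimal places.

+0.208 V

The Ni²⁺/Ni couple has the more positive E°, so it is the cathode; Cd²⁺/Cd is the anode.
The standard potential is −0.24 − (−0.39) = +0.15 V and the balanced reaction transfers n = 2 electrons.
The balanced reaction is Ni^2+(aq) + Cd(s) → Ni(s) + Cd^2+(aq), so Q = [Cd^2+(aq)] / [Ni^2+(aq)] = 0.0109 and log Q = −1.962.
E = E° − (0.0592/n)·log Q = +0.15 − (0.0592/2)(−1.962) = +0.208 V.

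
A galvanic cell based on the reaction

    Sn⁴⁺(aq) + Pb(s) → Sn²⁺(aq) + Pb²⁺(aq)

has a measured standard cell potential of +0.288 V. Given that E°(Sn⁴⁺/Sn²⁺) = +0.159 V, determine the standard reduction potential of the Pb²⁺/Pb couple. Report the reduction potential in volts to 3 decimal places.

−0.129 V

In the reaction as written the Sn⁴⁺/Sn²⁺ couple is reduced (cathode) and Pb²⁺/Pb is oxidized (anode), so E°cell = E°(Sn⁴⁺/Sn²⁺) − E°(Pb²⁺/Pb).
E°(Pb²⁺/Pb) = E°(cathode) − E°cell = +0.159 − (+0.288) = −0.129 V.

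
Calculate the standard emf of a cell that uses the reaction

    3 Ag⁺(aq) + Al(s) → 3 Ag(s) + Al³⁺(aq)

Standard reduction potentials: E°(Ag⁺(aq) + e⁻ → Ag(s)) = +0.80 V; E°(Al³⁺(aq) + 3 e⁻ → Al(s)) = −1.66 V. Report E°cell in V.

In the reaction as written, Ag⁺(aq) is reduced (cathode) and Al³⁺(aq) is produced by oxidation at the anode.
E°cell = E°(cathode) − E°(anode) = +0.80 − (−1.66) = +2.46 V.

+2.46 V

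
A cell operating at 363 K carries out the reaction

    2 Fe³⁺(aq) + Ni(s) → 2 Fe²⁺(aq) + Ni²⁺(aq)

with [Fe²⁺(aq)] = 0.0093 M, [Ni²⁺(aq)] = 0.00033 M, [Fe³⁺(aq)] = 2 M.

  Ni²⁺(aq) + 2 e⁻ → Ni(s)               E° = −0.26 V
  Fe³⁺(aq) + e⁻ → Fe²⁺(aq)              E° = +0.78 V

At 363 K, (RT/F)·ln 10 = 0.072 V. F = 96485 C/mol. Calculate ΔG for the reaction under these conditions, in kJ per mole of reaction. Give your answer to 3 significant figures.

−257 kJ/mol

The standard cell potential is +0.78 − (−0.26) = +1.04 V, with n = 2 electrons in the balanced equation.
Q = ([Fe²⁺(aq)]^2·[Ni²⁺(aq)]) / [Fe³⁺(aq)]^2 = 7.14×10^−9, so log Q = −8.147 and E = +1.04 − (0.072/2)(−8.147) = +1.3333 V.
ΔG = −nFE = −(2)(96485)(+1.3333) J/mol = −257 kJ/mol.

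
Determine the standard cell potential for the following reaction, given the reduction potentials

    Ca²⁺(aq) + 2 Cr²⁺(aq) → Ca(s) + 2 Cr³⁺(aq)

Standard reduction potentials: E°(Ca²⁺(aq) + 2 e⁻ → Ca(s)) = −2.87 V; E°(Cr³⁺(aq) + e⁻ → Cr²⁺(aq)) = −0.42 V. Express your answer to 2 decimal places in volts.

In the reaction as written, Ca²⁺(aq) is reduced (cathode) and Cr³⁺(aq) is produced by oxidation at the anode.
E°cell = E°(cathode) − E°(anode) = −2.87 − (−0.42) = −2.45 V.
The negative E°cell means the reaction is non-spontaneous in the direction written.

−2.45 V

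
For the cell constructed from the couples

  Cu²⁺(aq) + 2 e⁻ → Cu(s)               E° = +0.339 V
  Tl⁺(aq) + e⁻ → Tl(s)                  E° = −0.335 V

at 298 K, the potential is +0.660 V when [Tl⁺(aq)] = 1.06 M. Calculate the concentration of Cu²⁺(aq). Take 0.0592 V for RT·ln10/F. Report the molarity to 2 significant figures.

0.38 M

The Cu²⁺/Cu couple has the larger reduction potential, so it is the cathode: E°cell = +0.339 − (−0.335) = +0.674 V and n = 2.
Rearranging E = E° − (0.0592/n)·log Q gives log Q = 2(+0.674 − (+0.660))/0.0592 = 0.473.
Balancing electrons gives Cu²⁺(aq) + 2 Tl(s) → Cu(s) + 2 Tl⁺(aq); thus Q = [Tl⁺(aq)]^2 / [Cu²⁺(aq)].
Solving for the unknown gives log [Cu²⁺(aq)] = −0.422, so [Cu²⁺(aq)] ≈ 0.38 M.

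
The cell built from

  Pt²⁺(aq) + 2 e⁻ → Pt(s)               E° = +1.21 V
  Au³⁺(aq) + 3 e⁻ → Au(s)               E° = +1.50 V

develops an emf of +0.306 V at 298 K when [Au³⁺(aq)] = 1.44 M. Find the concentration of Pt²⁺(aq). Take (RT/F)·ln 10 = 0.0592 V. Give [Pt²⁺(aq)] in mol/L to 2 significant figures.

0.37 M

Au³⁺/Au is the cathode (higher E°); E°cell = +1.50 − (+1.21) = +0.29 V with n = 6.
Rearranging E = E° − (0.0592/n)·log Q gives log Q = 6(+0.29 − (+0.306))/0.0592 = −1.622.
For 2 Au³⁺(aq) + 3 Pt(s) → 2 Au(s) + 3 Pt²⁺(aq), the reaction quotient is Q = [Pt²⁺(aq)]^3 / [Au³⁺(aq)]^2.
Isolating [Pt²⁺(aq)] in Q = 10^{−1.622} yields log [Pt²⁺(aq)] = −0.435, i.e. 0.37 M.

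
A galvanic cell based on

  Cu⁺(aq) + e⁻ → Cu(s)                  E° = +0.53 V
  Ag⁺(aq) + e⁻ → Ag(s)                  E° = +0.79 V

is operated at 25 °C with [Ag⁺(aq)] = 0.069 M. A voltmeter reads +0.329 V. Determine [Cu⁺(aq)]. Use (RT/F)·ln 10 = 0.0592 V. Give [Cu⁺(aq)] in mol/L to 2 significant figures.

The Ag⁺/Ag couple has the larger reduction potential, so it is the cathode: E°cell = +0.79 − (+0.53) = +0.26 V and n = 1.
Since E = E° − (0.0592/n)·log Q, log Q = n(E° − E)/0.0592 = −1.166.
The balanced reaction is Ag⁺(aq) + Cu(s) → Ag(s) + Cu⁺(aq), so Q = [Cu⁺(aq)] / [Ag⁺(aq)].
Solving for the unknown gives log [Cu⁺(aq)] = −2.327, so [Cu⁺(aq)] ≈ 0.0047 M.

0.0047 M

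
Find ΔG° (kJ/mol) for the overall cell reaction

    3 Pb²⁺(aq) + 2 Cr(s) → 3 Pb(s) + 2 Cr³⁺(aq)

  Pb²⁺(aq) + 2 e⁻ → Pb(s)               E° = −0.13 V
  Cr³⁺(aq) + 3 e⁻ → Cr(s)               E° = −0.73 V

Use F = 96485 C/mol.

−347 kJ/mol

In the reaction as written Pb²⁺(aq) is reduced, so the Pb²⁺/Pb couple is the cathode and Cr³⁺/Cr is the anode.
E°cell = −0.13 − (−0.73) = +0.60 V; balancing electrons gives n = 6.
ΔG° = −nFE°cell = −(6)(96485)(+0.60) J/mol = −347 kJ/mol.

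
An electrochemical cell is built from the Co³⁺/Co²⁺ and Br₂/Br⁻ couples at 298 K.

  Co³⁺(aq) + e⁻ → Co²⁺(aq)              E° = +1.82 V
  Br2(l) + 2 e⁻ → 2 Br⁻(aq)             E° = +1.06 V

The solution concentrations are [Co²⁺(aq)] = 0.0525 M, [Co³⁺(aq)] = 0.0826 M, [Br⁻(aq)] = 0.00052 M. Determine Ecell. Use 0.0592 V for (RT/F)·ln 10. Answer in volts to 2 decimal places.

+0.58 V

Co³⁺/Co²⁺ is reduced (cathode, E° = +1.82 V) and Br₂/Br⁻ is oxidized (anode).
The standard potential is +1.82 − (+1.06) = +0.76 V and the balanced reaction transfers n = 2 electrons.
The balanced reaction is 2 Co³⁺(aq) + 2 Br⁻(aq) → 2 Co²⁺(aq) + Br2(l), so Q = [Co²⁺(aq)]^2 / ([Co³⁺(aq)]^2·[Br⁻(aq)]^2) = 1.49×10^6 and log Q = 6.174.
E = E° − (0.0592/n)·log Q = +0.76 − (0.0592/2)(6.174) = +0.58 V.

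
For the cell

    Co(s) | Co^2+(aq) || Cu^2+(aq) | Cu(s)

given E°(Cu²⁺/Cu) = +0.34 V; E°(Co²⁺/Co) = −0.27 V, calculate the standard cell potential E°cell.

+0.61 V

By convention the left-hand electrode in cell notation is the anode (oxidation) and the right-hand electrode is the cathode (reduction).
E°cell = E°(right) − E°(left) = +0.34 − (−0.27) = +0.61 V.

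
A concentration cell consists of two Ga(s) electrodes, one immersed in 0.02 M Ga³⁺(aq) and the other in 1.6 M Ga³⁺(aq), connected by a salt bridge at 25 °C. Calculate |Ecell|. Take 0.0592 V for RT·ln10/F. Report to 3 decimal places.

0.038 V

For a concentration cell E°cell = 0, since both electrodes use the same couple.
The compartment with the higher Ga³⁺(aq) concentration (1.6 M) acts as the cathode; ions are reduced there and produced at the dilute (0.02 M) anode.
With n = 3, Ecell = −(0.0592/3)·log([dilute]/[conc]) = −(0.0592/3)·log(0.02/1.6) = +0.038 V.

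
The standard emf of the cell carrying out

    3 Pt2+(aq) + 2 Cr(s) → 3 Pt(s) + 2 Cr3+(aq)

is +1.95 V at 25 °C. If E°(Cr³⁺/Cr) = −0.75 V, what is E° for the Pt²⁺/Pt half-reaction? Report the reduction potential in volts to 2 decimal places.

+1.20 V

In the reaction as written the Pt²⁺/Pt couple is reduced (cathode) and Cr³⁺/Cr is oxidized (anode), so E°cell = E°(Pt²⁺/Pt) − E°(Cr³⁺/Cr).
E°(Pt²⁺/Pt) = E°cell + E°(anode) = +1.95 + (−0.75) = +1.20 V.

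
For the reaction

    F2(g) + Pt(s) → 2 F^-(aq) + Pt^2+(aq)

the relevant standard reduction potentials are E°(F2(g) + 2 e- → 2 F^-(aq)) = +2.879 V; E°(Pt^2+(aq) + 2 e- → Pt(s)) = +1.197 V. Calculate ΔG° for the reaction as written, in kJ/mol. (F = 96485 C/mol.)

−325 kJ/mol

In the reaction as written F2(g) is reduced, so the F₂/F⁻ couple is the cathode and Pt²⁺/Pt is the anode.
E°cell = +2.879 − (+1.197) = +1.682 V; balancing electrons gives n = 2.
ΔG° = −nFE°cell = −(2)(96485)(+1.682) J/mol = −325 kJ/mol.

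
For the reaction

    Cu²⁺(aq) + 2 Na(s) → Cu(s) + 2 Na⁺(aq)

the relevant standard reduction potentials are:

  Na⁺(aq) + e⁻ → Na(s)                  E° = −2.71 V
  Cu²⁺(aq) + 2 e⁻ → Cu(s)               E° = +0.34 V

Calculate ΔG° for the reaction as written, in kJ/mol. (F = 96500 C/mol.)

In the reaction as written Cu²⁺(aq) is reduced, so the Cu²⁺/Cu couple is the cathode and Na⁺/Na is the anode.
E°cell = +0.34 − (−2.71) = +3.05 V; balancing electrons gives n = 2.
ΔG° = −nFE°cell = −(2)(96500)(+3.05) J/mol = −589 kJ/mol.

−589 kJ/mol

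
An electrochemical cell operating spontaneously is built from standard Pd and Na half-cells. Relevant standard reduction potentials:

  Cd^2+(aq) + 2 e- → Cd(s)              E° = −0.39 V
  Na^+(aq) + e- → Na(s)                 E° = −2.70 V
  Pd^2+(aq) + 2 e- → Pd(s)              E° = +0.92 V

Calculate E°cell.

+3.62 V

Of the two couples in this cell, the one with the more positive reduction potential is reduced at the cathode: here that is Pd²⁺/Pd (+0.92 V); Na⁺/Na (−2.70 V) is the anode.
E°cell = E°(cathode) − E°(anode) = +0.92 − (−2.70) = +3.62 V.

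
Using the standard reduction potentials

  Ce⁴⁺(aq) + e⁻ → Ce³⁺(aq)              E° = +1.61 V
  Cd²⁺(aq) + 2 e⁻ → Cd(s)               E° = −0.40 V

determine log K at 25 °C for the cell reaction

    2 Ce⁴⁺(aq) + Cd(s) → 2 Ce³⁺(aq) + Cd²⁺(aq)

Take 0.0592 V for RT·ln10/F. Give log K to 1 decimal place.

log K = 67.9

The Ce⁴⁺/Ce³⁺ couple is reduced (cathode); E°cell = +1.61 − (−0.40) = +2.01 V with n = 2.
At equilibrium E = 0, so log K = nE°cell / 0.0592 = (2)(+2.01) / 0.0592 = 67.9.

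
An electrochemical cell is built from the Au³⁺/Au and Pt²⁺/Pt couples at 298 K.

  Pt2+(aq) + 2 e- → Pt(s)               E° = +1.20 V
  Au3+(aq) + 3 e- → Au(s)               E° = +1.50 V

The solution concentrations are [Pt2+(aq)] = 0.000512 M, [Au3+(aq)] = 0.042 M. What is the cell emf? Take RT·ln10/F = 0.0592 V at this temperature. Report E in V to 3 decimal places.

Au³⁺/Au is reduced (cathode, E° = +1.50 V) and Pt²⁺/Pt is oxidized (anode).
The standard potential is +1.50 − (+1.20) = +0.30 V and the balanced reaction transfers n = 6 electrons.
For the overall reaction 2 Au3+(aq) + 3 Pt(s) → 2 Au(s) + 3 Pt2+(aq), Q = [Pt2+(aq)]^3 / [Au3+(aq)]^2 = 7.61×10^−8, giving log Q = −7.119.
Applying E = E° − (RT ln10/nF)·log Q gives +0.30 − (0.0592/6)(−7.119) = +0.370 V.

+0.370 V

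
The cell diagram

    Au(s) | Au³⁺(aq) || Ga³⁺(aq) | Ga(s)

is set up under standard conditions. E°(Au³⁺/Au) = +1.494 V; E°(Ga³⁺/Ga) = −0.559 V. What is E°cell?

By convention the left-hand electrode in cell notation is the anode (oxidation) and the right-hand electrode is the cathode (reduction).
E°cell = E°(right) − E°(left) = −0.559 − (+1.494) = −2.053 V.
The negative sign shows that, as written, the cell would require an external voltage to drive the reaction.

−2.053 V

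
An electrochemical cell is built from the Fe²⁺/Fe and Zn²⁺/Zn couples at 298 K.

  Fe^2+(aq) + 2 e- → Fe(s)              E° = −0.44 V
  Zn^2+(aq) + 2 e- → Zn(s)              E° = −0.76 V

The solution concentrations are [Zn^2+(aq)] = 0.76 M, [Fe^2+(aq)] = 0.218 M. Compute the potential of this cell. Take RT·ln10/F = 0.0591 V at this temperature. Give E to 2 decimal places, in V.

Fe²⁺/Fe is reduced (cathode, E° = −0.44 V) and Zn²⁺/Zn is oxidized (anode).
E°cell = −0.44 − (−0.76) = +0.32 V, with n = 2 electrons transferred.
The balanced reaction is Fe^2+(aq) + Zn(s) → Fe(s) + Zn^2+(aq), so Q = [Zn^2+(aq)] / [Fe^2+(aq)] = 3.49 and log Q = 0.542.
By the Nernst equation, E = +0.32 − (0.0591/2)·(0.542) = +0.30 V.

+0.30 V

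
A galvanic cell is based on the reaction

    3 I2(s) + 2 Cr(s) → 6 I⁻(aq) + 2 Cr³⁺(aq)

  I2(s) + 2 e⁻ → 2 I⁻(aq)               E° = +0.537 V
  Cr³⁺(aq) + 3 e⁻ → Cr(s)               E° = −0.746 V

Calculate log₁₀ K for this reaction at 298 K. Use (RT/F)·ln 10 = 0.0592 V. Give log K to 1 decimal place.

The I₂/I⁻ couple is reduced (cathode); E°cell = +0.537 − (−0.746) = +1.283 V with n = 6.
At equilibrium E = 0, so log K = nE°cell / 0.0592 = (6)(+1.283) / 0.0592 = 130.0.

log K = 130.0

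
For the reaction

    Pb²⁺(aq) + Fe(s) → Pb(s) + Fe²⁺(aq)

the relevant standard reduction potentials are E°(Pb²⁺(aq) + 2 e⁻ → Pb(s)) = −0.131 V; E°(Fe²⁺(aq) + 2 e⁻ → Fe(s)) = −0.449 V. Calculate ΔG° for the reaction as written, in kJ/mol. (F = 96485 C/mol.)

In the reaction as written Pb²⁺(aq) is reduced, so the Pb²⁺/Pb couple is the cathode and Fe²⁺/Fe is the anode.
E°cell = −0.131 − (−0.449) = +0.318 V; balancing electrons gives n = 2.
ΔG° = −nFE°cell = −(2)(96485)(+0.318) J/mol = −61.4 kJ/mol.

−61.4 kJ/mol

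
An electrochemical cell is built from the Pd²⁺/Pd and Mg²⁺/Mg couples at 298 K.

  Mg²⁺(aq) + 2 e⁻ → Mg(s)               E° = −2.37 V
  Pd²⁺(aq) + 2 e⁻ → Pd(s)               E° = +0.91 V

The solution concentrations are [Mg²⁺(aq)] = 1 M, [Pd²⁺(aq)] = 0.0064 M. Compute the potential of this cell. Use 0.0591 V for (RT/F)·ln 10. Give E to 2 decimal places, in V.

Pd²⁺/Pd is reduced (cathode, E° = +0.91 V) and Mg²⁺/Mg is oxidized (anode).
E°cell = +0.91 − (−2.37) = +3.28 V, with n = 2 electrons transferred.
Balancing gives Pd²⁺(aq) + Mg(s) → Pd(s) + Mg²⁺(aq); hence Q = [Mg²⁺(aq)] / [Pd²⁺(aq)] = 156 (log Q = 2.194).
Applying E = E° − (RT ln10/nF)·log Q gives +3.28 − (0.0591/2)(2.194) = +3.22 V.

+3.22 V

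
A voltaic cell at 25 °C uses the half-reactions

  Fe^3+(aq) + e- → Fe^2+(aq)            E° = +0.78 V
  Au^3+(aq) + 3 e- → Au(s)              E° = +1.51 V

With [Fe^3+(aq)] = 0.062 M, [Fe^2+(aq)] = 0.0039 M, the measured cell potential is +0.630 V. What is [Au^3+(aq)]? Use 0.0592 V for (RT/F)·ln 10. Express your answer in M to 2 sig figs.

With Au³⁺/Au at the cathode and Fe³⁺/Fe²⁺ at the anode, E°cell = +1.51 − (+0.78) = +0.73 V (n = 3).
Rearranging E = E° − (0.0592/n)·log Q gives log Q = 3(+0.73 − (+0.630))/0.0592 = 5.068.
The balanced reaction is Au^3+(aq) + 3 Fe^2+(aq) → Au(s) + 3 Fe^3+(aq), so Q = [Fe^3+(aq)]^3 / ([Au^3+(aq)]·[Fe^2+(aq)]^3).
Isolating [Au^3+(aq)] in Q = 10^{5.068} yields log [Au^3+(aq)] = −1.464, i.e. 0.034 M.

0.034 M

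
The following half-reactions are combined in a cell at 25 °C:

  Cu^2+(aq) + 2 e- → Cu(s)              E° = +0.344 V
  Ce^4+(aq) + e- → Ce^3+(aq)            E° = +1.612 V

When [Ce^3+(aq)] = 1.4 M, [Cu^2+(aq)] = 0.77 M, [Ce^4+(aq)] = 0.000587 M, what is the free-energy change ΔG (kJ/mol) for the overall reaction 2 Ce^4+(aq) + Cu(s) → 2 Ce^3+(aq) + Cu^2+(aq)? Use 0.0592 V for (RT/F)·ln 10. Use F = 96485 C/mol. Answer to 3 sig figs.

The standard cell potential is +1.612 − (+0.344) = +1.268 V, with n = 2 electrons in the balanced equation.
The reaction quotient is ([Ce^3+(aq)]^2·[Cu^2+(aq)]) / [Ce^4+(aq)]^2 = 4.38×10^6; by Nernst, E = +1.268 − (0.0592/2)(6.641) = +1.0714 V.
Finally ΔG = −nFE = −(2)(96485 C/mol)(+1.0714 V) = −207 kJ/mol.

−207 kJ/mol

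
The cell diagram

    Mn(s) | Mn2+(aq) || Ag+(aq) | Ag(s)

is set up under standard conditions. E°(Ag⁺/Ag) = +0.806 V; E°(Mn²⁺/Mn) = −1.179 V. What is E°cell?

+1.985 V

By convention the left-hand electrode in cell notation is the anode (oxidation) and the right-hand electrode is the cathode (reduction).
E°cell = E°(right) − E°(left) = +0.806 − (−1.179) = +1.985 V.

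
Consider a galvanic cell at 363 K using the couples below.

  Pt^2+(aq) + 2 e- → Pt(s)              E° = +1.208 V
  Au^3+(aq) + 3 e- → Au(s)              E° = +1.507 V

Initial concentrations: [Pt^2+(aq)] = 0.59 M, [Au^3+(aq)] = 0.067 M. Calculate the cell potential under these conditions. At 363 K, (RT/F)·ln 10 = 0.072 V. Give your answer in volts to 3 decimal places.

+0.279 V

Since E°(Au³⁺/Au) > E°(Pt²⁺/Pt), Au³⁺/Au serves as the cathode.
The standard potential is +1.507 − (+1.208) = +0.299 V and the balanced reaction transfers n = 6 electrons.
The balanced reaction is 2 Au^3+(aq) + 3 Pt(s) → 2 Au(s) + 3 Pt^2+(aq), so Q = [Pt^2+(aq)]^3 / [Au^3+(aq)]^2 = 45.8 and log Q = 1.660.
By the Nernst equation, E = +0.299 − (0.072/6)·(1.660) = +0.279 V.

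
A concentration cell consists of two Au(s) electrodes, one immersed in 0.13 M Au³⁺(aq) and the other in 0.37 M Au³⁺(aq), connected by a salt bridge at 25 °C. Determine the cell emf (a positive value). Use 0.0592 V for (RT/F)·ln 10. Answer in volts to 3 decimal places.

0.009 V

For a concentration cell E°cell = 0, since both electrodes use the same couple.
The compartment with the higher Au³⁺(aq) concentration (0.37 M) acts as the cathode; ions are reduced there and produced at the dilute (0.13 M) anode.
With n = 3, Ecell = −(0.0592/3)·log([dilute]/[conc]) = −(0.0592/3)·log(0.13/0.37) = +0.009 V.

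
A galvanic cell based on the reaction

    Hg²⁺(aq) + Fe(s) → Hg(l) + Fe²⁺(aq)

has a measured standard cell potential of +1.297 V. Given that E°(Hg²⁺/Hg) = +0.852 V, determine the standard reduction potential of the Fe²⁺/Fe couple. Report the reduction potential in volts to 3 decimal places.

In the reaction as written the Hg²⁺/Hg couple is reduced (cathode) and Fe²⁺/Fe is oxidized (anode), so E°cell = E°(Hg²⁺/Hg) − E°(Fe²⁺/Fe).
E°(Fe²⁺/Fe) = E°(cathode) − E°cell = +0.852 − (+1.297) = −0.445 V.

−0.445 V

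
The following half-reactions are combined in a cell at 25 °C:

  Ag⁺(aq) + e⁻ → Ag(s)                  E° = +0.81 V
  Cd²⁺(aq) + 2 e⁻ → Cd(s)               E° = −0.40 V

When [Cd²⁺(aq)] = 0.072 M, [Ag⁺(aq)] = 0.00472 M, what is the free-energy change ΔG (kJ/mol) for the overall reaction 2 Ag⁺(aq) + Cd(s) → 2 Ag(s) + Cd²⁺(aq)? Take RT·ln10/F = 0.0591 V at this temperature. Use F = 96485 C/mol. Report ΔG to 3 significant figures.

−213 kJ/mol

The standard cell potential is +0.81 − (−0.40) = +1.21 V, with n = 2 electrons in the balanced equation.
The reaction quotient is [Cd²⁺(aq)] / [Ag⁺(aq)]^2 = 3.23×10^3; by Nernst, E = +1.21 − (0.0591/2)(3.509) = +1.1063 V.
Then ΔG = −nFE = −2 × 96485 × +1.1063 J/mol = −213 kJ/mol.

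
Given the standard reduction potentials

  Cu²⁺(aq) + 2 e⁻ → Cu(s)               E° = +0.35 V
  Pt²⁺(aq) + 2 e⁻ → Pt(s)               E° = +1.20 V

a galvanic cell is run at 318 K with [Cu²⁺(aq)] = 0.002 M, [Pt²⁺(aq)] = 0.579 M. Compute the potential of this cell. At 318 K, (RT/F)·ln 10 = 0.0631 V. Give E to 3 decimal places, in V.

Since E°(Pt²⁺/Pt) > E°(Cu²⁺/Cu), Pt²⁺/Pt serves as the cathode.
The standard potential is +1.20 − (+0.35) = +0.85 V and the balanced reaction transfers n = 2 electrons.
The balanced reaction is Pt²⁺(aq) + Cu(s) → Pt(s) + Cu²⁺(aq), so Q = [Cu²⁺(aq)] / [Pt²⁺(aq)] = 0.00345 and log Q = −2.462.
E = E° − (0.0631/n)·log Q = +0.85 − (0.0631/2)(−2.462) = +0.928 V.

+0.928 V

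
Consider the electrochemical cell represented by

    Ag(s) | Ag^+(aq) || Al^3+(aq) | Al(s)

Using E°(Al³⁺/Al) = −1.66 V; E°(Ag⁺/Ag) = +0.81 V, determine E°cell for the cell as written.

−2.47 V

By convention the left-hand electrode in cell notation is the anode (oxidation) and the right-hand electrode is the cathode (reduction).
E°cell = E°(right) − E°(left) = −1.66 − (+0.81) = −2.47 V.
The negative sign shows that, as written, the cell would require an external voltage to drive the reaction.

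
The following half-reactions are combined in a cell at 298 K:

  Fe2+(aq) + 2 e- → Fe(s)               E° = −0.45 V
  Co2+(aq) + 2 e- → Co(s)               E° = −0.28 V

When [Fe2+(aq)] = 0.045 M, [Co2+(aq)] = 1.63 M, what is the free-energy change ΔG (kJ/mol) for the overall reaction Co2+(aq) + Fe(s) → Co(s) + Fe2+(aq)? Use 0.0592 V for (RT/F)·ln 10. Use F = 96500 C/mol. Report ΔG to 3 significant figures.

With Co²⁺/Co reduced at the cathode, E°cell = −0.28 − (−0.45) = +0.17 V and n = 2.
The reaction quotient is [Fe2+(aq)] / [Co2+(aq)] = 0.0276; by Nernst, E = +0.17 − (0.0592/2)(−1.559) = +0.2161 V.
ΔG = −nFE = −(2)(96500)(+0.2161) J/mol = −41.7 kJ/mol.

−41.7 kJ/mol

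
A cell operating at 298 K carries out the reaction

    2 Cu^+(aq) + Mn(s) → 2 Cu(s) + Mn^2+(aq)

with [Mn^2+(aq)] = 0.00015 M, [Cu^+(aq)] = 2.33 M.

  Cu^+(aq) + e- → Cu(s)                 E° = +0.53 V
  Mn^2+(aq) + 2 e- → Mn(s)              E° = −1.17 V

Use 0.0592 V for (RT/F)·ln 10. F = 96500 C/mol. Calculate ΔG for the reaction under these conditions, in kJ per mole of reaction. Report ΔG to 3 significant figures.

−354 kJ/mol

With Cu⁺/Cu reduced at the cathode, E°cell = +0.53 − (−1.17) = +1.70 V and n = 2.
The reaction quotient is [Mn^2+(aq)] / [Cu^+(aq)]^2 = 2.76×10^−5; by Nernst, E = +1.70 − (0.0592/2)(−4.559) = +1.8349 V.
Then ΔG = −nFE = −2 × 96500 × +1.8349 J/mol = −354 kJ/mol.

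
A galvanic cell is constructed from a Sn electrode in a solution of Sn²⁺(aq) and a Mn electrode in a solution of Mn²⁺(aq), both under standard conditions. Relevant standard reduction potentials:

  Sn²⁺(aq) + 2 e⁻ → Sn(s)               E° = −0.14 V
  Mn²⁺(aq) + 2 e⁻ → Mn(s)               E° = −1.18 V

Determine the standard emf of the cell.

The Sn²⁺/Sn couple has the higher E°, so Sn ion is reduced (cathode) and Mn is oxidized (anode).
E°cell = E°(cathode) − E°(anode) = −0.14 − (−1.18) = +1.04 V.

+1.04 V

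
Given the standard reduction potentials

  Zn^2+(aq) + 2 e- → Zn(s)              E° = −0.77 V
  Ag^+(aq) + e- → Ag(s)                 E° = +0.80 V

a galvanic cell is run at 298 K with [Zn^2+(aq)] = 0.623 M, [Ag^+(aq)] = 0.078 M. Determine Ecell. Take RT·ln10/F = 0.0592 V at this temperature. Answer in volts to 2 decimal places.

Ag⁺/Ag is reduced (cathode, E° = +0.80 V) and Zn²⁺/Zn is oxidized (anode).
E°cell = +0.80 − (−0.77) = +1.57 V, with n = 2 electrons transferred.
For the overall reaction 2 Ag^+(aq) + Zn(s) → 2 Ag(s) + Zn^2+(aq), Q = [Zn^2+(aq)] / [Ag^+(aq)]^2 = 102, giving log Q = 2.010.
Applying E = E° − (RT ln10/nF)·log Q gives +1.57 − (0.0592/2)(2.010) = +1.51 V.

+1.51 V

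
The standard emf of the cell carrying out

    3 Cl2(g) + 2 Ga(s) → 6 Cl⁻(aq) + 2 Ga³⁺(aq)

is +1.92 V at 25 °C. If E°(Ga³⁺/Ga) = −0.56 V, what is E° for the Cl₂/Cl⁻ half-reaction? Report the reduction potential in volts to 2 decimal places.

+1.36 V

In the reaction as written the Cl₂/Cl⁻ couple is reduced (cathode) and Ga³⁺/Ga is oxidized (anode), so E°cell = E°(Cl₂/Cl⁻) − E°(Ga³⁺/Ga).
E°(Cl₂/Cl⁻) = E°cell + E°(anode) = +1.92 + (−0.56) = +1.36 V.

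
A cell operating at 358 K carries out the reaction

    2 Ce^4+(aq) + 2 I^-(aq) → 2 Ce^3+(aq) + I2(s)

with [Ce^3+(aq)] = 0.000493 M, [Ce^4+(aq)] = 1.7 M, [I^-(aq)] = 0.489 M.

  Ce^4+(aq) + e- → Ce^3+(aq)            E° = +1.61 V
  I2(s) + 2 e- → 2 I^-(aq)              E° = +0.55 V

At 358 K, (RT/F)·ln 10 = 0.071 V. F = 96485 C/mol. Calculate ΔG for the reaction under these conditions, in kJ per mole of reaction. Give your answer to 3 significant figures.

The standard cell potential is +1.61 − (+0.55) = +1.06 V, with n = 2 electrons in the balanced equation.
Q = [Ce^3+(aq)]^2 / ([Ce^4+(aq)]^2·[I^-(aq)]^2) = 3.52×10^−7, so log Q = −6.454 and E = +1.06 − (0.071/2)(−6.454) = +1.2891 V.
ΔG = −nFE = −(2)(96485)(+1.2891) J/mol = −249 kJ/mol.

−249 kJ/mol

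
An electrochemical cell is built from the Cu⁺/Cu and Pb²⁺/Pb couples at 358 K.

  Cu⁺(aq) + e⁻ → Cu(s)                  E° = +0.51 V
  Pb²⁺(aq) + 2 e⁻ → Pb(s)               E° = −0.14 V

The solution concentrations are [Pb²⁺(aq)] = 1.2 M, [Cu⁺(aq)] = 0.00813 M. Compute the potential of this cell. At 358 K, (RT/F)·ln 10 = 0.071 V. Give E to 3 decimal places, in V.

+0.499 V

The Cu⁺/Cu couple has the more positive E°, so it is the cathode; Pb²⁺/Pb is the anode.
E°cell = +0.51 − (−0.14) = +0.65 V, with n = 2 electrons transferred.
The balanced reaction is 2 Cu⁺(aq) + Pb(s) → 2 Cu(s) + Pb²⁺(aq), so Q = [Pb²⁺(aq)] / [Cu⁺(aq)]^2 = 1.82×10^4 and log Q = 4.259.
Applying E = E° − (RT ln10/nF)·log Q gives +0.65 − (0.071/2)(4.259) = +0.499 V.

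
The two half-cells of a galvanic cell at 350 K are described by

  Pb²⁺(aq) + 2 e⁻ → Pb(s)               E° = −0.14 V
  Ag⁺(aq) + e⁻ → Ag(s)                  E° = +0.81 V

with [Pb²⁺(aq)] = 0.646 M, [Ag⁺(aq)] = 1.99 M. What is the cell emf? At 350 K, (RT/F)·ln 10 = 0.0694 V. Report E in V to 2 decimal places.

Since E°(Ag⁺/Ag) > E°(Pb²⁺/Pb), Ag⁺/Ag serves as the cathode.
E°cell = +0.81 − (−0.14) = +0.95 V, with n = 2 electrons transferred.
Balancing gives 2 Ag⁺(aq) + Pb(s) → 2 Ag(s) + Pb²⁺(aq); hence Q = [Pb²⁺(aq)] / [Ag⁺(aq)]^2 = 0.163 (log Q = −0.787).
By the Nernst equation, E = +0.95 − (0.0694/2)·(−0.787) = +0.98 V.

+0.98 V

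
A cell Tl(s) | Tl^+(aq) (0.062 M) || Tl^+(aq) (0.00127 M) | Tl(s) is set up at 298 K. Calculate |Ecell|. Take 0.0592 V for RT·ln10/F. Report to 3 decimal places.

For a concentration cell E°cell = 0, since both electrodes use the same couple.
The compartment with the higher Tl^+(aq) concentration (0.062 M) acts as the cathode; ions are reduced there and produced at the dilute (0.00127 M) anode.
With n = 1, Ecell = −(0.0592/1)·log([dilute]/[conc]) = −(0.0592/1)·log(0.00127/0.062) = +0.100 V.

0.100 V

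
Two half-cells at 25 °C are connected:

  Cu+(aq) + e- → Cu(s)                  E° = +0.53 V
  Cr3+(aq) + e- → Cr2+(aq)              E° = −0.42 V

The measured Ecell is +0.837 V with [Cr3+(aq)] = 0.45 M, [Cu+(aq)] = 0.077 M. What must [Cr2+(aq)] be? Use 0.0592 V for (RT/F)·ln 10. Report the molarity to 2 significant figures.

Cu⁺/Cu is the cathode (higher E°); E°cell = +0.53 − (−0.42) = +0.95 V with n = 1.
From the Nernst equation, log Q = n(E° − E)/0.0592 = 1·(+0.95 − (+0.837))/0.0592 = 1.909.
The balanced reaction is Cu+(aq) + Cr2+(aq) → Cu(s) + Cr3+(aq), so Q = [Cr3+(aq)] / ([Cu+(aq)]·[Cr2+(aq)]).
Isolating [Cr2+(aq)] in Q = 10^{1.909} yields log [Cr2+(aq)] = −1.142, i.e. 0.072 M.

0.072 M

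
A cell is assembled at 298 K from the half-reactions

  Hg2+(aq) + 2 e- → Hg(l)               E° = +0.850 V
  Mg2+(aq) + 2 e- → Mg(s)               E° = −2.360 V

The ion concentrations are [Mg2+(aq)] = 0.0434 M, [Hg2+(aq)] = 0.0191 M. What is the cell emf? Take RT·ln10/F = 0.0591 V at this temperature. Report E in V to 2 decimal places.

The Hg²⁺/Hg couple has the more positive E°, so it is the cathode; Mg²⁺/Mg is the anode.
E°cell = +0.850 − (−2.360) = +3.210 V, with n = 2 electrons transferred.
The balanced reaction is Hg2+(aq) + Mg(s) → Hg(l) + Mg2+(aq), so Q = [Mg2+(aq)] / [Hg2+(aq)] = 2.27 and log Q = 0.356.
Applying E = E° − (RT ln10/nF)·log Q gives +3.210 − (0.0591/2)(0.356) = +3.20 V.

+3.20 V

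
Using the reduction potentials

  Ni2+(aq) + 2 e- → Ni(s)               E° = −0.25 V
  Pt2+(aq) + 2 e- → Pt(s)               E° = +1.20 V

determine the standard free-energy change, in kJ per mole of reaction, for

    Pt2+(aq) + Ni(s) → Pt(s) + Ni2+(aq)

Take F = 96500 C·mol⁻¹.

−280 kJ/mol

In the reaction as written Pt2+(aq) is reduced, so the Pt²⁺/Pt couple is the cathode and Ni²⁺/Ni is the anode.
E°cell = +1.20 − (−0.25) = +1.45 V; balancing electrons gives n = 2.
ΔG° = −nFE°cell = −(2)(96500)(+1.45) J/mol = −280 kJ/mol.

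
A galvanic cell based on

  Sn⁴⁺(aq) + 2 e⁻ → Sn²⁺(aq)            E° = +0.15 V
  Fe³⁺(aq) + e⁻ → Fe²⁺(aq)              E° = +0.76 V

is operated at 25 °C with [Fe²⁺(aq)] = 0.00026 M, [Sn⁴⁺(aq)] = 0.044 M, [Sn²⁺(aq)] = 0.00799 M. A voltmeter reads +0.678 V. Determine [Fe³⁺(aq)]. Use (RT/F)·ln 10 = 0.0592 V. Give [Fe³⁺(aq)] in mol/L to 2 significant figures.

Fe³⁺/Fe²⁺ is the cathode (higher E°); E°cell = +0.76 − (+0.15) = +0.61 V with n = 2.
Since E = E° − (0.0592/n)·log Q, log Q = n(E° − E)/0.0592 = −2.297.
The balanced reaction is 2 Fe³⁺(aq) + Sn²⁺(aq) → 2 Fe²⁺(aq) + Sn⁴⁺(aq), so Q = ([Fe²⁺(aq)]^2·[Sn⁴⁺(aq)]) / ([Fe³⁺(aq)]^2·[Sn²⁺(aq)]).
Isolating [Fe³⁺(aq)] in Q = 10^{−2.297} yields log [Fe³⁺(aq)] = −2.066, i.e. 0.0086 M.

0.0086 M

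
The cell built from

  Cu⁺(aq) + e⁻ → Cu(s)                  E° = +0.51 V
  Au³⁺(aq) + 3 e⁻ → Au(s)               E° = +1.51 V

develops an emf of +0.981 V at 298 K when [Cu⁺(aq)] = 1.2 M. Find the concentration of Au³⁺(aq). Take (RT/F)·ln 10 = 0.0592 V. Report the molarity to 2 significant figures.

0.19 M

Au³⁺/Au is the cathode (higher E°); E°cell = +1.51 − (+0.51) = +1.00 V with n = 3.
Since E = E° − (0.0592/n)·log Q, log Q = n(E° − E)/0.0592 = 0.963.
Balancing electrons gives Au³⁺(aq) + 3 Cu(s) → Au(s) + 3 Cu⁺(aq); thus Q = [Cu⁺(aq)]^3 / [Au³⁺(aq)].
Isolating [Au³⁺(aq)] in Q = 10^{0.963} yields log [Au³⁺(aq)] = −0.725, i.e. 0.19 M.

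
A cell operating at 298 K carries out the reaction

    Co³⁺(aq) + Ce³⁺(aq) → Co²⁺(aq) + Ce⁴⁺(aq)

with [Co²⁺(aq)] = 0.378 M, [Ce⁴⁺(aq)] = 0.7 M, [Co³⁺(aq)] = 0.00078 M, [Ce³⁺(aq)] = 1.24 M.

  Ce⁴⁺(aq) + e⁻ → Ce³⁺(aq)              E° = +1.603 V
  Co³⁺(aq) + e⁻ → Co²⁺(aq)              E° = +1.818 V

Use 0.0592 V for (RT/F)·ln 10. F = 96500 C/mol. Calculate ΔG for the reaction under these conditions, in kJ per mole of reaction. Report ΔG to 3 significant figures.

−6.82 kJ/mol

The standard cell potential is +1.818 − (+1.603) = +0.215 V, with n = 1 electron in the balanced equation.
The reaction quotient is ([Co²⁺(aq)]·[Ce⁴⁺(aq)]) / ([Co³⁺(aq)]·[Ce³⁺(aq)]) = 274; by Nernst, E = +0.215 − (0.0592/1)(2.437) = +0.0707 V.
Then ΔG = −nFE = −1 × 96500 × +0.0707 J/mol = −6.82 kJ/mol.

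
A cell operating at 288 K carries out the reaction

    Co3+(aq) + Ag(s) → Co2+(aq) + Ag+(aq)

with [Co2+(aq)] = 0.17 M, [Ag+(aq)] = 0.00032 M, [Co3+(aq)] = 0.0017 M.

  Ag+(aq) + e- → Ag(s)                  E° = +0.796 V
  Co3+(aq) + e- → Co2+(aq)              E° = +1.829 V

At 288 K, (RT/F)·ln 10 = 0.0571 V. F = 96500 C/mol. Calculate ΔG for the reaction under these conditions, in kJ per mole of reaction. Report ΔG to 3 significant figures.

−108 kJ/mol

The standard cell potential is +1.829 − (+0.796) = +1.033 V, with n = 1 electron in the balanced equation.
Q = ([Co2+(aq)]·[Ag+(aq)]) / [Co3+(aq)] = 0.032, so log Q = −1.495 and E = +1.033 − (0.0571/1)(−1.495) = +1.1184 V.
ΔG = −nFE = −(1)(96500)(+1.1184) J/mol = −108 kJ/mol.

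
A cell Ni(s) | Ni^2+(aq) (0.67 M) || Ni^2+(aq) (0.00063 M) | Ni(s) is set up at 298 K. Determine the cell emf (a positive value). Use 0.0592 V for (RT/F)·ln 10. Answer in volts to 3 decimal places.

0.090 V

For a concentration cell E°cell = 0, since both electrodes use the same couple.
The compartment with the higher Ni^2+(aq) concentration (0.67 M) acts as the cathode; ions are reduced there and produced at the dilute (0.00063 M) anode.
With n = 2, Ecell = −(0.0592/2)·log([dilute]/[conc]) = −(0.0592/2)·log(0.00063/0.67) = +0.090 V.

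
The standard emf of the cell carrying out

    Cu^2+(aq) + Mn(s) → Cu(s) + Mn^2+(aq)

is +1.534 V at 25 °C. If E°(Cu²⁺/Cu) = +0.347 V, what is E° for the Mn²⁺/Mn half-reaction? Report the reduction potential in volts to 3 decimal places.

In the reaction as written the Cu²⁺/Cu couple is reduced (cathode) and Mn²⁺/Mn is oxidized (anode), so E°cell = E°(Cu²⁺/Cu) − E°(Mn²⁺/Mn).
E°(Mn²⁺/Mn) = E°(cathode) − E°cell = +0.347 − (+1.534) = −1.187 V.

−1.187 V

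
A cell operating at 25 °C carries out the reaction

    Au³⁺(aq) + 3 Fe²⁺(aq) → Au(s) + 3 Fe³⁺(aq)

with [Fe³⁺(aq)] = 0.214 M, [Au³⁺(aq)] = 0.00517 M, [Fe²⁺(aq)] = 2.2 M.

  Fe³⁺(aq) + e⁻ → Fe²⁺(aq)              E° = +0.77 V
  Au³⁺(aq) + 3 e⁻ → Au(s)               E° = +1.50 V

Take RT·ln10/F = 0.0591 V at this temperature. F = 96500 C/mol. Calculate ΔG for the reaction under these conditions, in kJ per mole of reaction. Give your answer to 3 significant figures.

E°cell = +1.50 − (+0.77) = +0.73 V; the balanced reaction transfers n = 3 electrons.
Here Q = [Fe³⁺(aq)]^3 / ([Au³⁺(aq)]·[Fe²⁺(aq)]^3) = 0.178 (log Q = −0.750), giving E = +0.73 − (0.0591/3)·(−0.750) = +0.7448 V.
Finally ΔG = −nFE = −(3)(96500 C/mol)(+0.7448 V) = −216 kJ/mol.

−216 kJ/mol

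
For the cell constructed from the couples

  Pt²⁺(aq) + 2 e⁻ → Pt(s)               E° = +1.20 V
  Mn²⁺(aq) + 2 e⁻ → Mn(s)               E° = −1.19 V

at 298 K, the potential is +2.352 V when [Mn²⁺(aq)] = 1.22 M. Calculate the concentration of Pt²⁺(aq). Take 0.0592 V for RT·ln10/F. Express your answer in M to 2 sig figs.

Pt²⁺/Pt is the cathode (higher E°); E°cell = +1.20 − (−1.19) = +2.39 V with n = 2.
Rearranging E = E° − (0.0592/n)·log Q gives log Q = 2(+2.39 − (+2.352))/0.0592 = 1.284.
The balanced reaction is Pt²⁺(aq) + Mn(s) → Pt(s) + Mn²⁺(aq), so Q = [Mn²⁺(aq)] / [Pt²⁺(aq)].
Substituting the known concentrations and solving, log [Pt²⁺(aq)] = −1.198 and [Pt²⁺(aq)] = 0.063 M.

0.063 M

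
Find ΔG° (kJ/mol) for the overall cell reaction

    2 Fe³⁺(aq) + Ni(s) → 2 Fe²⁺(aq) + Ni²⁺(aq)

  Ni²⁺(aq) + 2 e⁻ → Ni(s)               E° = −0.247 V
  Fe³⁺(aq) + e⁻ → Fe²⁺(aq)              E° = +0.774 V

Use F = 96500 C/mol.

In the reaction as written Fe³⁺(aq) is reduced, so the Fe³⁺/Fe²⁺ couple is the cathode and Ni²⁺/Ni is the anode.
E°cell = +0.774 − (−0.247) = +1.021 V; balancing electrons gives n = 2.
ΔG° = −nFE°cell = −(2)(96500)(+1.021) J/mol = −197 kJ/mol.

−197 kJ/mol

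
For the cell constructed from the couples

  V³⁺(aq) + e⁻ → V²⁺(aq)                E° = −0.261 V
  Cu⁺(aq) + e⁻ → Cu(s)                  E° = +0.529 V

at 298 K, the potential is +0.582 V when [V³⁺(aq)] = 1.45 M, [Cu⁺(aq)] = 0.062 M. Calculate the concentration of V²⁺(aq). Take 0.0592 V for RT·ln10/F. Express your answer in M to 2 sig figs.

Cu⁺/Cu is the cathode (higher E°); E°cell = +0.529 − (−0.261) = +0.790 V with n = 1.
Since E = E° − (0.0592/n)·log Q, log Q = n(E° − E)/0.0592 = 3.514.
For Cu⁺(aq) + V²⁺(aq) → Cu(s) + V³⁺(aq), the reaction quotient is Q = [V³⁺(aq)] / ([Cu⁺(aq)]·[V²⁺(aq)]).
Substituting the known concentrations and solving, log [V²⁺(aq)] = −2.145 and [V²⁺(aq)] = 0.0072 M.

0.0072 M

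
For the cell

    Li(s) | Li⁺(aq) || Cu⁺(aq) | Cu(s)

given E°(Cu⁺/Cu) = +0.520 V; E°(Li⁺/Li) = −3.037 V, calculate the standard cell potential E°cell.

By convention the left-hand electrode in cell notation is the anode (oxidation) and the right-hand electrode is the cathode (reduction).
E°cell = E°(right) − E°(left) = +0.520 − (−3.037) = +3.557 V.

+3.557 V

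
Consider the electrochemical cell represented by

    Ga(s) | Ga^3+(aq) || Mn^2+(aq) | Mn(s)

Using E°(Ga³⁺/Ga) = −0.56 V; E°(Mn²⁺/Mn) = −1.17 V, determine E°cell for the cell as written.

−0.61 V

By convention the left-hand electrode in cell notation is the anode (oxidation) and the right-hand electrode is the cathode (reduction).
E°cell = E°(right) − E°(left) = −1.17 − (−0.56) = −0.61 V.
The negative sign shows that, as written, the cell would require an external voltage to drive the reaction.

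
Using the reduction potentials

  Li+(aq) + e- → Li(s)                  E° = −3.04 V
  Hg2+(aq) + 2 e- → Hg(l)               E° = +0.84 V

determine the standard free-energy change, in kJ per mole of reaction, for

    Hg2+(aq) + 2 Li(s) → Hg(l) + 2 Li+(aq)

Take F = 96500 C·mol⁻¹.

In the reaction as written Hg2+(aq) is reduced, so the Hg²⁺/Hg couple is the cathode and Li⁺/Li is the anode.
E°cell = +0.84 − (−3.04) = +3.88 V; balancing electrons gives n = 2.
ΔG° = −nFE°cell = −(2)(96500)(+3.88) J/mol = −749 kJ/mol.

−749 kJ/mol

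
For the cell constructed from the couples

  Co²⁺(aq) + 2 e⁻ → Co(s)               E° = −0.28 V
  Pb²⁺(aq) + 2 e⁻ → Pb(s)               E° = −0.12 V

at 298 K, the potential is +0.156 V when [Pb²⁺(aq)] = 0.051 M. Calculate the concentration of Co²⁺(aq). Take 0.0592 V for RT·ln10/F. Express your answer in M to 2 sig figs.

0.070 M

The Pb²⁺/Pb couple has the larger reduction potential, so it is the cathode: E°cell = −0.12 − (−0.28) = +0.16 V and n = 2.
Rearranging E = E° − (0.0592/n)·log Q gives log Q = 2(+0.16 − (+0.156))/0.0592 = 0.135.
For Pb²⁺(aq) + Co(s) → Pb(s) + Co²⁺(aq), the reaction quotient is Q = [Co²⁺(aq)] / [Pb²⁺(aq)].
Solving for the unknown gives log [Co²⁺(aq)] = −1.157, so [Co²⁺(aq)] ≈ 0.070 M.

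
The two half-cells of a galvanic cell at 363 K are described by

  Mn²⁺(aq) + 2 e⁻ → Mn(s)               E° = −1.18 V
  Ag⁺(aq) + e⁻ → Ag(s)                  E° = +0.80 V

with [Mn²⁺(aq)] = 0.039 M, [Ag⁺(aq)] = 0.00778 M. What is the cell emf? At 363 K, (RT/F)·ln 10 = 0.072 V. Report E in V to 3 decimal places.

+1.879 V

Ag⁺/Ag is reduced (cathode, E° = +0.80 V) and Mn²⁺/Mn is oxidized (anode).
E°cell = +0.80 − (−1.18) = +1.98 V, with n = 2 electrons transferred.
Balancing gives 2 Ag⁺(aq) + Mn(s) → 2 Ag(s) + Mn²⁺(aq); hence Q = [Mn²⁺(aq)] / [Ag⁺(aq)]^2 = 644 (log Q = 2.809).
By the Nernst equation, E = +1.98 − (0.072/2)·(2.809) = +1.879 V.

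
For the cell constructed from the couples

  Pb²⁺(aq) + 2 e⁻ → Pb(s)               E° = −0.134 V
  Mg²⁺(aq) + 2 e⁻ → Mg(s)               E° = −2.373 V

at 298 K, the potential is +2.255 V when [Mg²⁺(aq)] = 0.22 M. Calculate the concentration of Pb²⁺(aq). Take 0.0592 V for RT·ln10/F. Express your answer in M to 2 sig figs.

0.76 M

With Pb²⁺/Pb at the cathode and Mg²⁺/Mg at the anode, E°cell = −0.134 − (−2.373) = +2.239 V (n = 2).
From the Nernst equation, log Q = n(E° − E)/0.0592 = 2·(+2.239 − (+2.255))/0.0592 = −0.541.
The balanced reaction is Pb²⁺(aq) + Mg(s) → Pb(s) + Mg²⁺(aq), so Q = [Mg²⁺(aq)] / [Pb²⁺(aq)].
Isolating [Pb²⁺(aq)] in Q = 10^{−0.541} yields log [Pb²⁺(aq)] = −0.117, i.e. 0.76 M.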